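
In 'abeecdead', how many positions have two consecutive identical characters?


Looking for consecutive identical characters in 'abeecdead':
  pos 0-1: 'a' vs 'b' -> different
  pos 1-2: 'b' vs 'e' -> different
  pos 2-3: 'e' vs 'e' -> MATCH ('ee')
  pos 3-4: 'e' vs 'c' -> different
  pos 4-5: 'c' vs 'd' -> different
  pos 5-6: 'd' vs 'e' -> different
  pos 6-7: 'e' vs 'a' -> different
  pos 7-8: 'a' vs 'd' -> different
Consecutive identical pairs: ['ee']
Count: 1

1


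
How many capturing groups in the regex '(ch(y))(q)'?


To count capturing groups, count each '(' that starts a group.
Pattern: '(ch(y))(q)'
Walking through the pattern:
  Position 0: '(' -> group #1
  Position 3: '(' -> group #2
  Position 7: '(' -> group #3
Total capturing groups: 3

3


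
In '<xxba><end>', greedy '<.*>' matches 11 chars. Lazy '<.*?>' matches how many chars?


Greedy '<.*>' tries to match as MUCH as possible.
Lazy '<.*?>' tries to match as LITTLE as possible.

String: '<xxba><end>'
Greedy '<.*>' starts at first '<' and extends to the LAST '>': '<xxba><end>' (11 chars)
Lazy '<.*?>' starts at first '<' and stops at the FIRST '>': '<xxba>' (6 chars)

6


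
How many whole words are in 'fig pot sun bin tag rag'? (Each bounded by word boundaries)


Word boundaries (\b) mark the start/end of each word.
Text: 'fig pot sun bin tag rag'
Splitting by whitespace:
  Word 1: 'fig'
  Word 2: 'pot'
  Word 3: 'sun'
  Word 4: 'bin'
  Word 5: 'tag'
  Word 6: 'rag'
Total whole words: 6

6


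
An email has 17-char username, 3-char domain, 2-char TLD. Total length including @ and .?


An email address has format: username@domain.tld
Username length: 17
'@' character: 1
Domain length: 3
'.' character: 1
TLD length: 2
Total = 17 + 1 + 3 + 1 + 2 = 24

24


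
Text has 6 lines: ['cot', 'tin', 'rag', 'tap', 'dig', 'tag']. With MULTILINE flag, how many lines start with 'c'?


With MULTILINE flag, ^ matches the start of each line.
Lines: ['cot', 'tin', 'rag', 'tap', 'dig', 'tag']
Checking which lines start with 'c':
  Line 1: 'cot' -> MATCH
  Line 2: 'tin' -> no
  Line 3: 'rag' -> no
  Line 4: 'tap' -> no
  Line 5: 'dig' -> no
  Line 6: 'tag' -> no
Matching lines: ['cot']
Count: 1

1


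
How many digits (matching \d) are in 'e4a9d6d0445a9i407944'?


\d matches any digit 0-9.
Scanning 'e4a9d6d0445a9i407944':
  pos 1: '4' -> DIGIT
  pos 3: '9' -> DIGIT
  pos 5: '6' -> DIGIT
  pos 7: '0' -> DIGIT
  pos 8: '4' -> DIGIT
  pos 9: '4' -> DIGIT
  pos 10: '5' -> DIGIT
  pos 12: '9' -> DIGIT
  pos 14: '4' -> DIGIT
  pos 15: '0' -> DIGIT
  pos 16: '7' -> DIGIT
  pos 17: '9' -> DIGIT
  pos 18: '4' -> DIGIT
  pos 19: '4' -> DIGIT
Digits found: ['4', '9', '6', '0', '4', '4', '5', '9', '4', '0', '7', '9', '4', '4']
Total: 14

14


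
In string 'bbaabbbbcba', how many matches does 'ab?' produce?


Pattern 'ab?' matches 'a' optionally followed by 'b'.
String: 'bbaabbbbcba'
Scanning left to right for 'a' then checking next char:
  Match 1: 'a' (a not followed by b)
  Match 2: 'ab' (a followed by b)
  Match 3: 'a' (a not followed by b)
Total matches: 3

3


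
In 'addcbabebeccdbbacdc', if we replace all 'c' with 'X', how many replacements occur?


re.sub('c', 'X', text) replaces every occurrence of 'c' with 'X'.
Text: 'addcbabebeccdbbacdc'
Scanning for 'c':
  pos 3: 'c' -> replacement #1
  pos 10: 'c' -> replacement #2
  pos 11: 'c' -> replacement #3
  pos 16: 'c' -> replacement #4
  pos 18: 'c' -> replacement #5
Total replacements: 5

5


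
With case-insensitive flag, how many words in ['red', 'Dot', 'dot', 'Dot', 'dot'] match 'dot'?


Case-insensitive matching: compare each word's lowercase form to 'dot'.
  'red' -> lower='red' -> no
  'Dot' -> lower='dot' -> MATCH
  'dot' -> lower='dot' -> MATCH
  'Dot' -> lower='dot' -> MATCH
  'dot' -> lower='dot' -> MATCH
Matches: ['Dot', 'dot', 'Dot', 'dot']
Count: 4

4


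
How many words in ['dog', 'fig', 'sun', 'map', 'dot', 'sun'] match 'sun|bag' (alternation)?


Alternation 'sun|bag' matches either 'sun' or 'bag'.
Checking each word:
  'dog' -> no
  'fig' -> no
  'sun' -> MATCH
  'map' -> no
  'dot' -> no
  'sun' -> MATCH
Matches: ['sun', 'sun']
Count: 2

2


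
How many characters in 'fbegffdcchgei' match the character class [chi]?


Character class [chi] matches any of: {c, h, i}
Scanning string 'fbegffdcchgei' character by character:
  pos 0: 'f' -> no
  pos 1: 'b' -> no
  pos 2: 'e' -> no
  pos 3: 'g' -> no
  pos 4: 'f' -> no
  pos 5: 'f' -> no
  pos 6: 'd' -> no
  pos 7: 'c' -> MATCH
  pos 8: 'c' -> MATCH
  pos 9: 'h' -> MATCH
  pos 10: 'g' -> no
  pos 11: 'e' -> no
  pos 12: 'i' -> MATCH
Total matches: 4

4


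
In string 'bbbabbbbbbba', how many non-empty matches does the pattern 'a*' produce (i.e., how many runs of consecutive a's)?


Pattern 'a*' matches zero or more a's. We want non-empty runs of consecutive a's.
String: 'bbbabbbbbbba'
Walking through the string to find runs of a's:
  Run 1: positions 3-3 -> 'a'
  Run 2: positions 11-11 -> 'a'
Non-empty runs found: ['a', 'a']
Count: 2

2


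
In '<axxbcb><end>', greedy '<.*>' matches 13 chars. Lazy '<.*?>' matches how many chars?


Greedy '<.*>' tries to match as MUCH as possible.
Lazy '<.*?>' tries to match as LITTLE as possible.

String: '<axxbcb><end>'
Greedy '<.*>' starts at first '<' and extends to the LAST '>': '<axxbcb><end>' (13 chars)
Lazy '<.*?>' starts at first '<' and stops at the FIRST '>': '<axxbcb>' (8 chars)

8


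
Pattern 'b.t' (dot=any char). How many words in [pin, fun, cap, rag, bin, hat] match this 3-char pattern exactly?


Pattern 'b.t' means: starts with 'b', any single char, ends with 't'.
Checking each word (must be exactly 3 chars):
  'pin' (len=3): no
  'fun' (len=3): no
  'cap' (len=3): no
  'rag' (len=3): no
  'bin' (len=3): no
  'hat' (len=3): no
Matching words: []
Total: 0

0


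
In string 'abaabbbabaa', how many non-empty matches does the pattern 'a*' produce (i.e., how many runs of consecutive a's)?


Pattern 'a*' matches zero or more a's. We want non-empty runs of consecutive a's.
String: 'abaabbbabaa'
Walking through the string to find runs of a's:
  Run 1: positions 0-0 -> 'a'
  Run 2: positions 2-3 -> 'aa'
  Run 3: positions 7-7 -> 'a'
  Run 4: positions 9-10 -> 'aa'
Non-empty runs found: ['a', 'aa', 'a', 'aa']
Count: 4

4


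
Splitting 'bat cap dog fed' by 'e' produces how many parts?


Splitting by 'e' breaks the string at each occurrence of the separator.
Text: 'bat cap dog fed'
Parts after split:
  Part 1: 'bat cap dog f'
  Part 2: 'd'
Total parts: 2

2


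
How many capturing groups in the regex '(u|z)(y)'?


To count capturing groups, count each '(' that starts a group.
Pattern: '(u|z)(y)'
Walking through the pattern:
  Position 0: '(' -> group #1
  Position 5: '(' -> group #2
Total capturing groups: 2

2


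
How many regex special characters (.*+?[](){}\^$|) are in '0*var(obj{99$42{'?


Regex special characters are: . * + ? [ ] ( ) { } \ ^ $ |
Scanning '0*var(obj{99$42{':
  pos 1: '*' -> SPECIAL
  pos 5: '(' -> SPECIAL
  pos 9: '{' -> SPECIAL
  pos 12: '$' -> SPECIAL
  pos 15: '{' -> SPECIAL
Special chars found: ['*', '(', '{', '$', '{']
Total: 5

5


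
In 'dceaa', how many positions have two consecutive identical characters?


Looking for consecutive identical characters in 'dceaa':
  pos 0-1: 'd' vs 'c' -> different
  pos 1-2: 'c' vs 'e' -> different
  pos 2-3: 'e' vs 'a' -> different
  pos 3-4: 'a' vs 'a' -> MATCH ('aa')
Consecutive identical pairs: ['aa']
Count: 1

1


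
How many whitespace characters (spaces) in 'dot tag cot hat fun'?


\s matches whitespace characters (spaces, tabs, etc.).
Text: 'dot tag cot hat fun'
This text has 5 words separated by spaces.
Number of spaces = number of words - 1 = 5 - 1 = 4

4


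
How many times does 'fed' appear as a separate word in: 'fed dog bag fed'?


Scanning each word for exact match 'fed':
  Word 1: 'fed' -> MATCH
  Word 2: 'dog' -> no
  Word 3: 'bag' -> no
  Word 4: 'fed' -> MATCH
Total matches: 2

2


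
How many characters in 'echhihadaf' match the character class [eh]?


Character class [eh] matches any of: {e, h}
Scanning string 'echhihadaf' character by character:
  pos 0: 'e' -> MATCH
  pos 1: 'c' -> no
  pos 2: 'h' -> MATCH
  pos 3: 'h' -> MATCH
  pos 4: 'i' -> no
  pos 5: 'h' -> MATCH
  pos 6: 'a' -> no
  pos 7: 'd' -> no
  pos 8: 'a' -> no
  pos 9: 'f' -> no
Total matches: 4

4


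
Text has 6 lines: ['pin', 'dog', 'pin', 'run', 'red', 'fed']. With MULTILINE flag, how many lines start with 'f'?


With MULTILINE flag, ^ matches the start of each line.
Lines: ['pin', 'dog', 'pin', 'run', 'red', 'fed']
Checking which lines start with 'f':
  Line 1: 'pin' -> no
  Line 2: 'dog' -> no
  Line 3: 'pin' -> no
  Line 4: 'run' -> no
  Line 5: 'red' -> no
  Line 6: 'fed' -> MATCH
Matching lines: ['fed']
Count: 1

1


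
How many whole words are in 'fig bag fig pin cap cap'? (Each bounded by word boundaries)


Word boundaries (\b) mark the start/end of each word.
Text: 'fig bag fig pin cap cap'
Splitting by whitespace:
  Word 1: 'fig'
  Word 2: 'bag'
  Word 3: 'fig'
  Word 4: 'pin'
  Word 5: 'cap'
  Word 6: 'cap'
Total whole words: 6

6


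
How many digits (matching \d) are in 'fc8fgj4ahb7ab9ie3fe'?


\d matches any digit 0-9.
Scanning 'fc8fgj4ahb7ab9ie3fe':
  pos 2: '8' -> DIGIT
  pos 6: '4' -> DIGIT
  pos 10: '7' -> DIGIT
  pos 13: '9' -> DIGIT
  pos 16: '3' -> DIGIT
Digits found: ['8', '4', '7', '9', '3']
Total: 5

5


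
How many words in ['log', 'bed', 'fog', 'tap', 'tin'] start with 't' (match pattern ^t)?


Pattern ^t anchors to start of word. Check which words begin with 't':
  'log' -> no
  'bed' -> no
  'fog' -> no
  'tap' -> MATCH (starts with 't')
  'tin' -> MATCH (starts with 't')
Matching words: ['tap', 'tin']
Count: 2

2


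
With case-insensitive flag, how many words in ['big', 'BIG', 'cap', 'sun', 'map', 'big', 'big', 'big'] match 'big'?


Case-insensitive matching: compare each word's lowercase form to 'big'.
  'big' -> lower='big' -> MATCH
  'BIG' -> lower='big' -> MATCH
  'cap' -> lower='cap' -> no
  'sun' -> lower='sun' -> no
  'map' -> lower='map' -> no
  'big' -> lower='big' -> MATCH
  'big' -> lower='big' -> MATCH
  'big' -> lower='big' -> MATCH
Matches: ['big', 'BIG', 'big', 'big', 'big']
Count: 5

5


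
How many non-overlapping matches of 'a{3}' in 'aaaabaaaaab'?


Pattern 'a{3}' matches exactly 3 consecutive a's (greedy, non-overlapping).
String: 'aaaabaaaaab'
Scanning for runs of a's:
  Run at pos 0: 'aaaa' (length 4) -> 1 match(es)
  Run at pos 5: 'aaaaa' (length 5) -> 1 match(es)
Matches found: ['aaa', 'aaa']
Total: 2

2


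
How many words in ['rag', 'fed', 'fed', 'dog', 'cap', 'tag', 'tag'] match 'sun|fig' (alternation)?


Alternation 'sun|fig' matches either 'sun' or 'fig'.
Checking each word:
  'rag' -> no
  'fed' -> no
  'fed' -> no
  'dog' -> no
  'cap' -> no
  'tag' -> no
  'tag' -> no
Matches: []
Count: 0

0


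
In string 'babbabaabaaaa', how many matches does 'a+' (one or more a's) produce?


Pattern 'a+' matches one or more consecutive a's.
String: 'babbabaabaaaa'
Scanning for runs of a:
  Match 1: 'a' (length 1)
  Match 2: 'a' (length 1)
  Match 3: 'aa' (length 2)
  Match 4: 'aaaa' (length 4)
Total matches: 4

4


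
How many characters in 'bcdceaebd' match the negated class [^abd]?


Negated class [^abd] matches any char NOT in {a, b, d}
Scanning 'bcdceaebd':
  pos 0: 'b' -> no (excluded)
  pos 1: 'c' -> MATCH
  pos 2: 'd' -> no (excluded)
  pos 3: 'c' -> MATCH
  pos 4: 'e' -> MATCH
  pos 5: 'a' -> no (excluded)
  pos 6: 'e' -> MATCH
  pos 7: 'b' -> no (excluded)
  pos 8: 'd' -> no (excluded)
Total matches: 4

4


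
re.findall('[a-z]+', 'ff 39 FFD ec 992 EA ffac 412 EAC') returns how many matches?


Pattern '[a-z]+' finds one or more lowercase letters.
Text: 'ff 39 FFD ec 992 EA ffac 412 EAC'
Scanning for matches:
  Match 1: 'ff'
  Match 2: 'ec'
  Match 3: 'ffac'
Total matches: 3

3


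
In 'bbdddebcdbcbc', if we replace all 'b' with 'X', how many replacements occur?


re.sub('b', 'X', text) replaces every occurrence of 'b' with 'X'.
Text: 'bbdddebcdbcbc'
Scanning for 'b':
  pos 0: 'b' -> replacement #1
  pos 1: 'b' -> replacement #2
  pos 6: 'b' -> replacement #3
  pos 9: 'b' -> replacement #4
  pos 11: 'b' -> replacement #5
Total replacements: 5

5


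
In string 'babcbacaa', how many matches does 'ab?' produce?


Pattern 'ab?' matches 'a' optionally followed by 'b'.
String: 'babcbacaa'
Scanning left to right for 'a' then checking next char:
  Match 1: 'ab' (a followed by b)
  Match 2: 'a' (a not followed by b)
  Match 3: 'a' (a not followed by b)
  Match 4: 'a' (a not followed by b)
Total matches: 4

4


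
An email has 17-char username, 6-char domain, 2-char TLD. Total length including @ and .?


An email address has format: username@domain.tld
Username length: 17
'@' character: 1
Domain length: 6
'.' character: 1
TLD length: 2
Total = 17 + 1 + 6 + 1 + 2 = 27

27


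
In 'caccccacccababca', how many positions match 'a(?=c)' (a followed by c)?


Lookahead 'a(?=c)' matches 'a' only when followed by 'c'.
String: 'caccccacccababca'
Checking each position where char is 'a':
  pos 1: 'a' -> MATCH (next='c')
  pos 6: 'a' -> MATCH (next='c')
  pos 10: 'a' -> no (next='b')
  pos 12: 'a' -> no (next='b')
Matching positions: [1, 6]
Count: 2

2


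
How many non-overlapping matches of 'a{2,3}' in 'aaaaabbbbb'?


Pattern 'a{2,3}' matches between 2 and 3 consecutive a's (greedy).
String: 'aaaaabbbbb'
Finding runs of a's and applying greedy matching:
  Run at pos 0: 'aaaaa' (length 5)
Matches: ['aaa', 'aa']
Count: 2

2


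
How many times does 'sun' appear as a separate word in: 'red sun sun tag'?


Scanning each word for exact match 'sun':
  Word 1: 'red' -> no
  Word 2: 'sun' -> MATCH
  Word 3: 'sun' -> MATCH
  Word 4: 'tag' -> no
Total matches: 2

2


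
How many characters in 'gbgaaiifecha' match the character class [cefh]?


Character class [cefh] matches any of: {c, e, f, h}
Scanning string 'gbgaaiifecha' character by character:
  pos 0: 'g' -> no
  pos 1: 'b' -> no
  pos 2: 'g' -> no
  pos 3: 'a' -> no
  pos 4: 'a' -> no
  pos 5: 'i' -> no
  pos 6: 'i' -> no
  pos 7: 'f' -> MATCH
  pos 8: 'e' -> MATCH
  pos 9: 'c' -> MATCH
  pos 10: 'h' -> MATCH
  pos 11: 'a' -> no
Total matches: 4

4


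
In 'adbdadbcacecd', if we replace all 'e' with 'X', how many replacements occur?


re.sub('e', 'X', text) replaces every occurrence of 'e' with 'X'.
Text: 'adbdadbcacecd'
Scanning for 'e':
  pos 10: 'e' -> replacement #1
Total replacements: 1

1


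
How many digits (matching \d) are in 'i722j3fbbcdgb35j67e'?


\d matches any digit 0-9.
Scanning 'i722j3fbbcdgb35j67e':
  pos 1: '7' -> DIGIT
  pos 2: '2' -> DIGIT
  pos 3: '2' -> DIGIT
  pos 5: '3' -> DIGIT
  pos 13: '3' -> DIGIT
  pos 14: '5' -> DIGIT
  pos 16: '6' -> DIGIT
  pos 17: '7' -> DIGIT
Digits found: ['7', '2', '2', '3', '3', '5', '6', '7']
Total: 8

8


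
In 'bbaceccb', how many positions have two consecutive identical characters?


Looking for consecutive identical characters in 'bbaceccb':
  pos 0-1: 'b' vs 'b' -> MATCH ('bb')
  pos 1-2: 'b' vs 'a' -> different
  pos 2-3: 'a' vs 'c' -> different
  pos 3-4: 'c' vs 'e' -> different
  pos 4-5: 'e' vs 'c' -> different
  pos 5-6: 'c' vs 'c' -> MATCH ('cc')
  pos 6-7: 'c' vs 'b' -> different
Consecutive identical pairs: ['bb', 'cc']
Count: 2

2


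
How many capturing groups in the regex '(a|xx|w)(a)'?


To count capturing groups, count each '(' that starts a group.
Pattern: '(a|xx|w)(a)'
Walking through the pattern:
  Position 0: '(' -> group #1
  Position 8: '(' -> group #2
Total capturing groups: 2

2


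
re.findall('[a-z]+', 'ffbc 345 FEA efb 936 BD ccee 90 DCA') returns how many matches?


Pattern '[a-z]+' finds one or more lowercase letters.
Text: 'ffbc 345 FEA efb 936 BD ccee 90 DCA'
Scanning for matches:
  Match 1: 'ffbc'
  Match 2: 'efb'
  Match 3: 'ccee'
Total matches: 3

3


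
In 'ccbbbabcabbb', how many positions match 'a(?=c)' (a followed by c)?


Lookahead 'a(?=c)' matches 'a' only when followed by 'c'.
String: 'ccbbbabcabbb'
Checking each position where char is 'a':
  pos 5: 'a' -> no (next='b')
  pos 8: 'a' -> no (next='b')
Matching positions: []
Count: 0

0


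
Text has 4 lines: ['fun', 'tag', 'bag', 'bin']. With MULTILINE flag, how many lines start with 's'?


With MULTILINE flag, ^ matches the start of each line.
Lines: ['fun', 'tag', 'bag', 'bin']
Checking which lines start with 's':
  Line 1: 'fun' -> no
  Line 2: 'tag' -> no
  Line 3: 'bag' -> no
  Line 4: 'bin' -> no
Matching lines: []
Count: 0

0


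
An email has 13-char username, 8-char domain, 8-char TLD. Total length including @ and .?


An email address has format: username@domain.tld
Username length: 13
'@' character: 1
Domain length: 8
'.' character: 1
TLD length: 8
Total = 13 + 1 + 8 + 1 + 8 = 31

31


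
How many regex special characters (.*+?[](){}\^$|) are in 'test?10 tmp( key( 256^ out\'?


Regex special characters are: . * + ? [ ] ( ) { } \ ^ $ |
Scanning 'test?10 tmp( key( 256^ out\':
  pos 4: '?' -> SPECIAL
  pos 11: '(' -> SPECIAL
  pos 16: '(' -> SPECIAL
  pos 21: '^' -> SPECIAL
  pos 26: '\' -> SPECIAL
Special chars found: ['?', '(', '(', '^', '\\']
Total: 5

5


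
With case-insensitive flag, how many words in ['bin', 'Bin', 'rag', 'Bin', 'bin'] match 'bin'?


Case-insensitive matching: compare each word's lowercase form to 'bin'.
  'bin' -> lower='bin' -> MATCH
  'Bin' -> lower='bin' -> MATCH
  'rag' -> lower='rag' -> no
  'Bin' -> lower='bin' -> MATCH
  'bin' -> lower='bin' -> MATCH
Matches: ['bin', 'Bin', 'Bin', 'bin']
Count: 4

4


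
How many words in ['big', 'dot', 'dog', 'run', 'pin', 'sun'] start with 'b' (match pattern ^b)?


Pattern ^b anchors to start of word. Check which words begin with 'b':
  'big' -> MATCH (starts with 'b')
  'dot' -> no
  'dog' -> no
  'run' -> no
  'pin' -> no
  'sun' -> no
Matching words: ['big']
Count: 1

1


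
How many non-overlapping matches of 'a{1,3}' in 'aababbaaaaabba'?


Pattern 'a{1,3}' matches between 1 and 3 consecutive a's (greedy).
String: 'aababbaaaaabba'
Finding runs of a's and applying greedy matching:
  Run at pos 0: 'aa' (length 2)
  Run at pos 3: 'a' (length 1)
  Run at pos 6: 'aaaaa' (length 5)
  Run at pos 13: 'a' (length 1)
Matches: ['aa', 'a', 'aaa', 'aa', 'a']
Count: 5

5


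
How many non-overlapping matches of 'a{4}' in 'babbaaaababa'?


Pattern 'a{4}' matches exactly 4 consecutive a's (greedy, non-overlapping).
String: 'babbaaaababa'
Scanning for runs of a's:
  Run at pos 1: 'a' (length 1) -> 0 match(es)
  Run at pos 4: 'aaaa' (length 4) -> 1 match(es)
  Run at pos 9: 'a' (length 1) -> 0 match(es)
  Run at pos 11: 'a' (length 1) -> 0 match(es)
Matches found: ['aaaa']
Total: 1

1


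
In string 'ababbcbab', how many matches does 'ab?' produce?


Pattern 'ab?' matches 'a' optionally followed by 'b'.
String: 'ababbcbab'
Scanning left to right for 'a' then checking next char:
  Match 1: 'ab' (a followed by b)
  Match 2: 'ab' (a followed by b)
  Match 3: 'ab' (a followed by b)
Total matches: 3

3


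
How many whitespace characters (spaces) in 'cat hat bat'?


\s matches whitespace characters (spaces, tabs, etc.).
Text: 'cat hat bat'
This text has 3 words separated by spaces.
Number of spaces = number of words - 1 = 3 - 1 = 2

2


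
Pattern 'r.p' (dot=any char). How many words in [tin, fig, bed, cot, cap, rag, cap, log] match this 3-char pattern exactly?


Pattern 'r.p' means: starts with 'r', any single char, ends with 'p'.
Checking each word (must be exactly 3 chars):
  'tin' (len=3): no
  'fig' (len=3): no
  'bed' (len=3): no
  'cot' (len=3): no
  'cap' (len=3): no
  'rag' (len=3): no
  'cap' (len=3): no
  'log' (len=3): no
Matching words: []
Total: 0

0


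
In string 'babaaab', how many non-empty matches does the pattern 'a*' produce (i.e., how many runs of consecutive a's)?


Pattern 'a*' matches zero or more a's. We want non-empty runs of consecutive a's.
String: 'babaaab'
Walking through the string to find runs of a's:
  Run 1: positions 1-1 -> 'a'
  Run 2: positions 3-5 -> 'aaa'
Non-empty runs found: ['a', 'aaa']
Count: 2

2


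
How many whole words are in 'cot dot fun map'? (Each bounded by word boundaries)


Word boundaries (\b) mark the start/end of each word.
Text: 'cot dot fun map'
Splitting by whitespace:
  Word 1: 'cot'
  Word 2: 'dot'
  Word 3: 'fun'
  Word 4: 'map'
Total whole words: 4

4


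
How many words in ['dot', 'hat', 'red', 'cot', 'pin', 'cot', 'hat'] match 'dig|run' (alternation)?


Alternation 'dig|run' matches either 'dig' or 'run'.
Checking each word:
  'dot' -> no
  'hat' -> no
  'red' -> no
  'cot' -> no
  'pin' -> no
  'cot' -> no
  'hat' -> no
Matches: []
Count: 0

0


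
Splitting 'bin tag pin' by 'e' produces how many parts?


Splitting by 'e' breaks the string at each occurrence of the separator.
Text: 'bin tag pin'
Parts after split:
  Part 1: 'bin tag pin'
Total parts: 1

1


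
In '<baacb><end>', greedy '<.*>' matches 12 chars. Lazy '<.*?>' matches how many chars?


Greedy '<.*>' tries to match as MUCH as possible.
Lazy '<.*?>' tries to match as LITTLE as possible.

String: '<baacb><end>'
Greedy '<.*>' starts at first '<' and extends to the LAST '>': '<baacb><end>' (12 chars)
Lazy '<.*?>' starts at first '<' and stops at the FIRST '>': '<baacb>' (7 chars)

7


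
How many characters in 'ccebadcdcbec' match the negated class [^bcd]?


Negated class [^bcd] matches any char NOT in {b, c, d}
Scanning 'ccebadcdcbec':
  pos 0: 'c' -> no (excluded)
  pos 1: 'c' -> no (excluded)
  pos 2: 'e' -> MATCH
  pos 3: 'b' -> no (excluded)
  pos 4: 'a' -> MATCH
  pos 5: 'd' -> no (excluded)
  pos 6: 'c' -> no (excluded)
  pos 7: 'd' -> no (excluded)
  pos 8: 'c' -> no (excluded)
  pos 9: 'b' -> no (excluded)
  pos 10: 'e' -> MATCH
  pos 11: 'c' -> no (excluded)
Total matches: 3

3


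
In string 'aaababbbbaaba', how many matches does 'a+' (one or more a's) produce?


Pattern 'a+' matches one or more consecutive a's.
String: 'aaababbbbaaba'
Scanning for runs of a:
  Match 1: 'aaa' (length 3)
  Match 2: 'a' (length 1)
  Match 3: 'aa' (length 2)
  Match 4: 'a' (length 1)
Total matches: 4

4


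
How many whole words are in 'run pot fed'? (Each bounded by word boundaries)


Word boundaries (\b) mark the start/end of each word.
Text: 'run pot fed'
Splitting by whitespace:
  Word 1: 'run'
  Word 2: 'pot'
  Word 3: 'fed'
Total whole words: 3

3


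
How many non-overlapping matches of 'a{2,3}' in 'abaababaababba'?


Pattern 'a{2,3}' matches between 2 and 3 consecutive a's (greedy).
String: 'abaababaababba'
Finding runs of a's and applying greedy matching:
  Run at pos 0: 'a' (length 1)
  Run at pos 2: 'aa' (length 2)
  Run at pos 5: 'a' (length 1)
  Run at pos 7: 'aa' (length 2)
  Run at pos 10: 'a' (length 1)
  Run at pos 13: 'a' (length 1)
Matches: ['aa', 'aa']
Count: 2

2


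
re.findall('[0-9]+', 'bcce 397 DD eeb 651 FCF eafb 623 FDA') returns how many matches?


Pattern '[0-9]+' finds one or more digits.
Text: 'bcce 397 DD eeb 651 FCF eafb 623 FDA'
Scanning for matches:
  Match 1: '397'
  Match 2: '651'
  Match 3: '623'
Total matches: 3

3


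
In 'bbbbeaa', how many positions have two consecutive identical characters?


Looking for consecutive identical characters in 'bbbbeaa':
  pos 0-1: 'b' vs 'b' -> MATCH ('bb')
  pos 1-2: 'b' vs 'b' -> MATCH ('bb')
  pos 2-3: 'b' vs 'b' -> MATCH ('bb')
  pos 3-4: 'b' vs 'e' -> different
  pos 4-5: 'e' vs 'a' -> different
  pos 5-6: 'a' vs 'a' -> MATCH ('aa')
Consecutive identical pairs: ['bb', 'bb', 'bb', 'aa']
Count: 4

4


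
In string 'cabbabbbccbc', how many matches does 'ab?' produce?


Pattern 'ab?' matches 'a' optionally followed by 'b'.
String: 'cabbabbbccbc'
Scanning left to right for 'a' then checking next char:
  Match 1: 'ab' (a followed by b)
  Match 2: 'ab' (a followed by b)
Total matches: 2

2


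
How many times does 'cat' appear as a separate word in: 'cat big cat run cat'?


Scanning each word for exact match 'cat':
  Word 1: 'cat' -> MATCH
  Word 2: 'big' -> no
  Word 3: 'cat' -> MATCH
  Word 4: 'run' -> no
  Word 5: 'cat' -> MATCH
Total matches: 3

3


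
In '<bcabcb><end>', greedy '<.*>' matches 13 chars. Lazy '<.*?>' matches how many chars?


Greedy '<.*>' tries to match as MUCH as possible.
Lazy '<.*?>' tries to match as LITTLE as possible.

String: '<bcabcb><end>'
Greedy '<.*>' starts at first '<' and extends to the LAST '>': '<bcabcb><end>' (13 chars)
Lazy '<.*?>' starts at first '<' and stops at the FIRST '>': '<bcabcb>' (8 chars)

8


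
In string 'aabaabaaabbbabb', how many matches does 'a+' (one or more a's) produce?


Pattern 'a+' matches one or more consecutive a's.
String: 'aabaabaaabbbabb'
Scanning for runs of a:
  Match 1: 'aa' (length 2)
  Match 2: 'aa' (length 2)
  Match 3: 'aaa' (length 3)
  Match 4: 'a' (length 1)
Total matches: 4

4


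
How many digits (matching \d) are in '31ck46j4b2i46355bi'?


\d matches any digit 0-9.
Scanning '31ck46j4b2i46355bi':
  pos 0: '3' -> DIGIT
  pos 1: '1' -> DIGIT
  pos 4: '4' -> DIGIT
  pos 5: '6' -> DIGIT
  pos 7: '4' -> DIGIT
  pos 9: '2' -> DIGIT
  pos 11: '4' -> DIGIT
  pos 12: '6' -> DIGIT
  pos 13: '3' -> DIGIT
  pos 14: '5' -> DIGIT
  pos 15: '5' -> DIGIT
Digits found: ['3', '1', '4', '6', '4', '2', '4', '6', '3', '5', '5']
Total: 11

11


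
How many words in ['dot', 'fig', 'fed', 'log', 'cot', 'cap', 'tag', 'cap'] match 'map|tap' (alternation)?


Alternation 'map|tap' matches either 'map' or 'tap'.
Checking each word:
  'dot' -> no
  'fig' -> no
  'fed' -> no
  'log' -> no
  'cot' -> no
  'cap' -> no
  'tag' -> no
  'cap' -> no
Matches: []
Count: 0

0


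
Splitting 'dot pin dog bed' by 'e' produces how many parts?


Splitting by 'e' breaks the string at each occurrence of the separator.
Text: 'dot pin dog bed'
Parts after split:
  Part 1: 'dot pin dog b'
  Part 2: 'd'
Total parts: 2

2


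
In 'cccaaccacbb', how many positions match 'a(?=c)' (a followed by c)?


Lookahead 'a(?=c)' matches 'a' only when followed by 'c'.
String: 'cccaaccacbb'
Checking each position where char is 'a':
  pos 3: 'a' -> no (next='a')
  pos 4: 'a' -> MATCH (next='c')
  pos 7: 'a' -> MATCH (next='c')
Matching positions: [4, 7]
Count: 2

2


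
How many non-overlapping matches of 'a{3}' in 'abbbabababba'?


Pattern 'a{3}' matches exactly 3 consecutive a's (greedy, non-overlapping).
String: 'abbbabababba'
Scanning for runs of a's:
  Run at pos 0: 'a' (length 1) -> 0 match(es)
  Run at pos 4: 'a' (length 1) -> 0 match(es)
  Run at pos 6: 'a' (length 1) -> 0 match(es)
  Run at pos 8: 'a' (length 1) -> 0 match(es)
  Run at pos 11: 'a' (length 1) -> 0 match(es)
Matches found: []
Total: 0

0


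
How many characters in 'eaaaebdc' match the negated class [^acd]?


Negated class [^acd] matches any char NOT in {a, c, d}
Scanning 'eaaaebdc':
  pos 0: 'e' -> MATCH
  pos 1: 'a' -> no (excluded)
  pos 2: 'a' -> no (excluded)
  pos 3: 'a' -> no (excluded)
  pos 4: 'e' -> MATCH
  pos 5: 'b' -> MATCH
  pos 6: 'd' -> no (excluded)
  pos 7: 'c' -> no (excluded)
Total matches: 3

3


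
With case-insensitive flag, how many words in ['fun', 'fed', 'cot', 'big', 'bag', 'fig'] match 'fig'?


Case-insensitive matching: compare each word's lowercase form to 'fig'.
  'fun' -> lower='fun' -> no
  'fed' -> lower='fed' -> no
  'cot' -> lower='cot' -> no
  'big' -> lower='big' -> no
  'bag' -> lower='bag' -> no
  'fig' -> lower='fig' -> MATCH
Matches: ['fig']
Count: 1

1


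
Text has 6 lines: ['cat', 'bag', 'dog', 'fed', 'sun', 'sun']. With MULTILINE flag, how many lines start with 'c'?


With MULTILINE flag, ^ matches the start of each line.
Lines: ['cat', 'bag', 'dog', 'fed', 'sun', 'sun']
Checking which lines start with 'c':
  Line 1: 'cat' -> MATCH
  Line 2: 'bag' -> no
  Line 3: 'dog' -> no
  Line 4: 'fed' -> no
  Line 5: 'sun' -> no
  Line 6: 'sun' -> no
Matching lines: ['cat']
Count: 1

1


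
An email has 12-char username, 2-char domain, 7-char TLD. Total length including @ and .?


An email address has format: username@domain.tld
Username length: 12
'@' character: 1
Domain length: 2
'.' character: 1
TLD length: 7
Total = 12 + 1 + 2 + 1 + 7 = 23

23


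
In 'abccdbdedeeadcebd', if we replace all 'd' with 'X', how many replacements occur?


re.sub('d', 'X', text) replaces every occurrence of 'd' with 'X'.
Text: 'abccdbdedeeadcebd'
Scanning for 'd':
  pos 4: 'd' -> replacement #1
  pos 6: 'd' -> replacement #2
  pos 8: 'd' -> replacement #3
  pos 12: 'd' -> replacement #4
  pos 16: 'd' -> replacement #5
Total replacements: 5

5


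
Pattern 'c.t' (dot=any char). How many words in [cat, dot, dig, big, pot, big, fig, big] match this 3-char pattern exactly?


Pattern 'c.t' means: starts with 'c', any single char, ends with 't'.
Checking each word (must be exactly 3 chars):
  'cat' (len=3): MATCH
  'dot' (len=3): no
  'dig' (len=3): no
  'big' (len=3): no
  'pot' (len=3): no
  'big' (len=3): no
  'fig' (len=3): no
  'big' (len=3): no
Matching words: ['cat']
Total: 1

1


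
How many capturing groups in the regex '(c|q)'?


To count capturing groups, count each '(' that starts a group.
Pattern: '(c|q)'
Walking through the pattern:
  Position 0: '(' -> group #1
Total capturing groups: 1

1


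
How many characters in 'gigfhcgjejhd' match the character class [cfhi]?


Character class [cfhi] matches any of: {c, f, h, i}
Scanning string 'gigfhcgjejhd' character by character:
  pos 0: 'g' -> no
  pos 1: 'i' -> MATCH
  pos 2: 'g' -> no
  pos 3: 'f' -> MATCH
  pos 4: 'h' -> MATCH
  pos 5: 'c' -> MATCH
  pos 6: 'g' -> no
  pos 7: 'j' -> no
  pos 8: 'e' -> no
  pos 9: 'j' -> no
  pos 10: 'h' -> MATCH
  pos 11: 'd' -> no
Total matches: 5

5


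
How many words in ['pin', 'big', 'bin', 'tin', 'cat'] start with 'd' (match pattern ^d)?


Pattern ^d anchors to start of word. Check which words begin with 'd':
  'pin' -> no
  'big' -> no
  'bin' -> no
  'tin' -> no
  'cat' -> no
Matching words: []
Count: 0

0


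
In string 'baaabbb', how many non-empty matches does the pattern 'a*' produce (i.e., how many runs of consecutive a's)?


Pattern 'a*' matches zero or more a's. We want non-empty runs of consecutive a's.
String: 'baaabbb'
Walking through the string to find runs of a's:
  Run 1: positions 1-3 -> 'aaa'
Non-empty runs found: ['aaa']
Count: 1

1


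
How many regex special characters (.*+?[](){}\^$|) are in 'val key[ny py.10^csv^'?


Regex special characters are: . * + ? [ ] ( ) { } \ ^ $ |
Scanning 'val key[ny py.10^csv^':
  pos 7: '[' -> SPECIAL
  pos 13: '.' -> SPECIAL
  pos 16: '^' -> SPECIAL
  pos 20: '^' -> SPECIAL
Special chars found: ['[', '.', '^', '^']
Total: 4

4


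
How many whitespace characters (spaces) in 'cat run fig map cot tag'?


\s matches whitespace characters (spaces, tabs, etc.).
Text: 'cat run fig map cot tag'
This text has 6 words separated by spaces.
Number of spaces = number of words - 1 = 6 - 1 = 5

5


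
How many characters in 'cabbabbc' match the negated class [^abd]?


Negated class [^abd] matches any char NOT in {a, b, d}
Scanning 'cabbabbc':
  pos 0: 'c' -> MATCH
  pos 1: 'a' -> no (excluded)
  pos 2: 'b' -> no (excluded)
  pos 3: 'b' -> no (excluded)
  pos 4: 'a' -> no (excluded)
  pos 5: 'b' -> no (excluded)
  pos 6: 'b' -> no (excluded)
  pos 7: 'c' -> MATCH
Total matches: 2

2


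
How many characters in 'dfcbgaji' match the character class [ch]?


Character class [ch] matches any of: {c, h}
Scanning string 'dfcbgaji' character by character:
  pos 0: 'd' -> no
  pos 1: 'f' -> no
  pos 2: 'c' -> MATCH
  pos 3: 'b' -> no
  pos 4: 'g' -> no
  pos 5: 'a' -> no
  pos 6: 'j' -> no
  pos 7: 'i' -> no
Total matches: 1

1


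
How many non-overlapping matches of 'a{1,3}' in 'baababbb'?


Pattern 'a{1,3}' matches between 1 and 3 consecutive a's (greedy).
String: 'baababbb'
Finding runs of a's and applying greedy matching:
  Run at pos 1: 'aa' (length 2)
  Run at pos 4: 'a' (length 1)
Matches: ['aa', 'a']
Count: 2

2


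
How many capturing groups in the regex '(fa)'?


To count capturing groups, count each '(' that starts a group.
Pattern: '(fa)'
Walking through the pattern:
  Position 0: '(' -> group #1
Total capturing groups: 1

1


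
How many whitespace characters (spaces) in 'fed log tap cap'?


\s matches whitespace characters (spaces, tabs, etc.).
Text: 'fed log tap cap'
This text has 4 words separated by spaces.
Number of spaces = number of words - 1 = 4 - 1 = 3

3


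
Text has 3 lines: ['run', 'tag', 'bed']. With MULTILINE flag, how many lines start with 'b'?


With MULTILINE flag, ^ matches the start of each line.
Lines: ['run', 'tag', 'bed']
Checking which lines start with 'b':
  Line 1: 'run' -> no
  Line 2: 'tag' -> no
  Line 3: 'bed' -> MATCH
Matching lines: ['bed']
Count: 1

1


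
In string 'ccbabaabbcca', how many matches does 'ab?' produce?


Pattern 'ab?' matches 'a' optionally followed by 'b'.
String: 'ccbabaabbcca'
Scanning left to right for 'a' then checking next char:
  Match 1: 'ab' (a followed by b)
  Match 2: 'a' (a not followed by b)
  Match 3: 'ab' (a followed by b)
  Match 4: 'a' (a not followed by b)
Total matches: 4

4


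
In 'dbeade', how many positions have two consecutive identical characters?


Looking for consecutive identical characters in 'dbeade':
  pos 0-1: 'd' vs 'b' -> different
  pos 1-2: 'b' vs 'e' -> different
  pos 2-3: 'e' vs 'a' -> different
  pos 3-4: 'a' vs 'd' -> different
  pos 4-5: 'd' vs 'e' -> different
Consecutive identical pairs: []
Count: 0

0


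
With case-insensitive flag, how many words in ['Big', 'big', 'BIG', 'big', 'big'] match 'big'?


Case-insensitive matching: compare each word's lowercase form to 'big'.
  'Big' -> lower='big' -> MATCH
  'big' -> lower='big' -> MATCH
  'BIG' -> lower='big' -> MATCH
  'big' -> lower='big' -> MATCH
  'big' -> lower='big' -> MATCH
Matches: ['Big', 'big', 'BIG', 'big', 'big']
Count: 5

5


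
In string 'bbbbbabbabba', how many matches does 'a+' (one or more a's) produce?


Pattern 'a+' matches one or more consecutive a's.
String: 'bbbbbabbabba'
Scanning for runs of a:
  Match 1: 'a' (length 1)
  Match 2: 'a' (length 1)
  Match 3: 'a' (length 1)
Total matches: 3

3


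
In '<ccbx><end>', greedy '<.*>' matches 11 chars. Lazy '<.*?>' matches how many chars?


Greedy '<.*>' tries to match as MUCH as possible.
Lazy '<.*?>' tries to match as LITTLE as possible.

String: '<ccbx><end>'
Greedy '<.*>' starts at first '<' and extends to the LAST '>': '<ccbx><end>' (11 chars)
Lazy '<.*?>' starts at first '<' and stops at the FIRST '>': '<ccbx>' (6 chars)

6


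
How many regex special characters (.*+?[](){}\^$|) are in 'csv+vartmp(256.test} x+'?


Regex special characters are: . * + ? [ ] ( ) { } \ ^ $ |
Scanning 'csv+vartmp(256.test} x+':
  pos 3: '+' -> SPECIAL
  pos 10: '(' -> SPECIAL
  pos 14: '.' -> SPECIAL
  pos 19: '}' -> SPECIAL
  pos 22: '+' -> SPECIAL
Special chars found: ['+', '(', '.', '}', '+']
Total: 5

5


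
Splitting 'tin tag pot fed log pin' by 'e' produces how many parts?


Splitting by 'e' breaks the string at each occurrence of the separator.
Text: 'tin tag pot fed log pin'
Parts after split:
  Part 1: 'tin tag pot f'
  Part 2: 'd log pin'
Total parts: 2

2


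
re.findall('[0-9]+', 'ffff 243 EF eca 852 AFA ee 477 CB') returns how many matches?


Pattern '[0-9]+' finds one or more digits.
Text: 'ffff 243 EF eca 852 AFA ee 477 CB'
Scanning for matches:
  Match 1: '243'
  Match 2: '852'
  Match 3: '477'
Total matches: 3

3


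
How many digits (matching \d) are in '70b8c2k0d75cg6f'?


\d matches any digit 0-9.
Scanning '70b8c2k0d75cg6f':
  pos 0: '7' -> DIGIT
  pos 1: '0' -> DIGIT
  pos 3: '8' -> DIGIT
  pos 5: '2' -> DIGIT
  pos 7: '0' -> DIGIT
  pos 9: '7' -> DIGIT
  pos 10: '5' -> DIGIT
  pos 13: '6' -> DIGIT
Digits found: ['7', '0', '8', '2', '0', '7', '5', '6']
Total: 8

8


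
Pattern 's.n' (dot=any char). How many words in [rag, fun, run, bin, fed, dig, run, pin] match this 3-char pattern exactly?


Pattern 's.n' means: starts with 's', any single char, ends with 'n'.
Checking each word (must be exactly 3 chars):
  'rag' (len=3): no
  'fun' (len=3): no
  'run' (len=3): no
  'bin' (len=3): no
  'fed' (len=3): no
  'dig' (len=3): no
  'run' (len=3): no
  'pin' (len=3): no
Matching words: []
Total: 0

0


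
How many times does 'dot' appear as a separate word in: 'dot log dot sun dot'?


Scanning each word for exact match 'dot':
  Word 1: 'dot' -> MATCH
  Word 2: 'log' -> no
  Word 3: 'dot' -> MATCH
  Word 4: 'sun' -> no
  Word 5: 'dot' -> MATCH
Total matches: 3

3


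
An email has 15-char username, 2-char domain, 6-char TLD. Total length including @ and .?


An email address has format: username@domain.tld
Username length: 15
'@' character: 1
Domain length: 2
'.' character: 1
TLD length: 6
Total = 15 + 1 + 2 + 1 + 6 = 25

25


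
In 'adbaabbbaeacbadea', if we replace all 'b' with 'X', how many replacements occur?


re.sub('b', 'X', text) replaces every occurrence of 'b' with 'X'.
Text: 'adbaabbbaeacbadea'
Scanning for 'b':
  pos 2: 'b' -> replacement #1
  pos 5: 'b' -> replacement #2
  pos 6: 'b' -> replacement #3
  pos 7: 'b' -> replacement #4
  pos 12: 'b' -> replacement #5
Total replacements: 5

5


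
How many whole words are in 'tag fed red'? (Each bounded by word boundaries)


Word boundaries (\b) mark the start/end of each word.
Text: 'tag fed red'
Splitting by whitespace:
  Word 1: 'tag'
  Word 2: 'fed'
  Word 3: 'red'
Total whole words: 3

3


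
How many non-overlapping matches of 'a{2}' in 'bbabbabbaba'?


Pattern 'a{2}' matches exactly 2 consecutive a's (greedy, non-overlapping).
String: 'bbabbabbaba'
Scanning for runs of a's:
  Run at pos 2: 'a' (length 1) -> 0 match(es)
  Run at pos 5: 'a' (length 1) -> 0 match(es)
  Run at pos 8: 'a' (length 1) -> 0 match(es)
  Run at pos 10: 'a' (length 1) -> 0 match(es)
Matches found: []
Total: 0

0


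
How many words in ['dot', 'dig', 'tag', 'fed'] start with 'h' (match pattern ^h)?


Pattern ^h anchors to start of word. Check which words begin with 'h':
  'dot' -> no
  'dig' -> no
  'tag' -> no
  'fed' -> no
Matching words: []
Count: 0

0


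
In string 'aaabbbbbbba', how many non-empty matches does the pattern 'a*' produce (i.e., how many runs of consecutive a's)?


Pattern 'a*' matches zero or more a's. We want non-empty runs of consecutive a's.
String: 'aaabbbbbbba'
Walking through the string to find runs of a's:
  Run 1: positions 0-2 -> 'aaa'
  Run 2: positions 10-10 -> 'a'
Non-empty runs found: ['aaa', 'a']
Count: 2

2


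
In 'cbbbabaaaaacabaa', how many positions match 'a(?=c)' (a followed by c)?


Lookahead 'a(?=c)' matches 'a' only when followed by 'c'.
String: 'cbbbabaaaaacabaa'
Checking each position where char is 'a':
  pos 4: 'a' -> no (next='b')
  pos 6: 'a' -> no (next='a')
  pos 7: 'a' -> no (next='a')
  pos 8: 'a' -> no (next='a')
  pos 9: 'a' -> no (next='a')
  pos 10: 'a' -> MATCH (next='c')
  pos 12: 'a' -> no (next='b')
  pos 14: 'a' -> no (next='a')
Matching positions: [10]
Count: 1

1


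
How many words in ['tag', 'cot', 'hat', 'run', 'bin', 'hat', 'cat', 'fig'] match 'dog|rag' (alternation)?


Alternation 'dog|rag' matches either 'dog' or 'rag'.
Checking each word:
  'tag' -> no
  'cot' -> no
  'hat' -> no
  'run' -> no
  'bin' -> no
  'hat' -> no
  'cat' -> no
  'fig' -> no
Matches: []
Count: 0

0


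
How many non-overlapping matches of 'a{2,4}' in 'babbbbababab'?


Pattern 'a{2,4}' matches between 2 and 4 consecutive a's (greedy).
String: 'babbbbababab'
Finding runs of a's and applying greedy matching:
  Run at pos 1: 'a' (length 1)
  Run at pos 6: 'a' (length 1)
  Run at pos 8: 'a' (length 1)
  Run at pos 10: 'a' (length 1)
Matches: []
Count: 0

0


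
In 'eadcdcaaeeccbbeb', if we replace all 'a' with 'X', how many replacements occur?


re.sub('a', 'X', text) replaces every occurrence of 'a' with 'X'.
Text: 'eadcdcaaeeccbbeb'
Scanning for 'a':
  pos 1: 'a' -> replacement #1
  pos 6: 'a' -> replacement #2
  pos 7: 'a' -> replacement #3
Total replacements: 3

3
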